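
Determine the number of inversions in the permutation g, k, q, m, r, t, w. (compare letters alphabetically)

1

Listing every pair i<j with a[i]>a[j] (using 0-based positions):
(2,3): q > m
That's 1 pair.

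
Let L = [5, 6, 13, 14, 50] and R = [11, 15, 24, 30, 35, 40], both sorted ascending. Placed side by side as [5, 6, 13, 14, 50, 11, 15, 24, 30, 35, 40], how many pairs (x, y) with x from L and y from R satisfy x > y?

8 cross-inversions

Count, for every r in R, how many entries of L exceed r:
r = 11: 13, 14, 50 → 3
r = 15: 50 → 1
r = 24: 50 → 1
r = 30: 50 → 1
r = 35: 50 → 1
r = 40: 50 → 1
Cross-inversions: 3 + 1 + 1 + 1 + 1 + 1 = 8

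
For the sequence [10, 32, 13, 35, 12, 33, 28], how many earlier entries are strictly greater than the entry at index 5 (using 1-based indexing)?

The element at index 5 is 12.
Elements before it: 10, 32, 13, 35
Those larger than 12: 32, 13, 35

3 such elements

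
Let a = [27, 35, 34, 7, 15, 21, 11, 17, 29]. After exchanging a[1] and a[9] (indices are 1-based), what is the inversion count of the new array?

22 inversions

Positions 1 and 9 hold 27 and 29; after swapping, the array is [29, 35, 34, 7, 15, 21, 11, 17, 27].
For each element, count later entries that are smaller:
29: 6
35: 7
34: 6
7: 0
15: 1
21: 2
11: 0
17: 0
27: 0
Sum: 6 + 7 + 6 + 0 + 1 + 2 + 0 + 0 + 0 = 22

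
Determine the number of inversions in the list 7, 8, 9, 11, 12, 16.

0 inversions

Count, for each position, how many later elements it exceeds:
7: 0
8: 0
9: 0
11: 0
12: 0
16: 0
Sum: 0 + 0 + 0 + 0 + 0 + 0 = 0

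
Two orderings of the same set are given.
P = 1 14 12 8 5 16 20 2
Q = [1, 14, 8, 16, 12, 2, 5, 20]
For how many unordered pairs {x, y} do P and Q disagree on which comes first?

5

Assign each item its position (1..8) in the first ordering, then rewrite the second ordering as that position sequence:
positions: 1→1, 14→2, 12→3, 8→4, 5→5, 16→6, 20→7, 2→8
second ordering as positions: [1, 2, 4, 6, 3, 8, 5, 7]
Discordant pairs = inversions in this position sequence.
1: 0
2: 0
4: 3 → 1
6: 3, 5 → 2
3: 0
8: 5, 7 → 2
5: 0
7: 0
Total: 0 + 0 + 1 + 2 + 0 + 2 + 0 + 0 = 5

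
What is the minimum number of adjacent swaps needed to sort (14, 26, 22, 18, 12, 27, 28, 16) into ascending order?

12

Each adjacent swap fixes exactly one inversion, so the minimum swap count equals the number of inversions.
Count inversions — for each element, later elements that are smaller:
14: 12 → 1
26: 22, 18, 12, 16 → 4
22: 18, 12, 16 → 3
18: 12, 16 → 2
12: none → 0
27: 16 → 1
28: 16 → 1
16: none → 0
Total inversions: 1 + 4 + 3 + 2 + 0 + 1 + 1 + 0 = 12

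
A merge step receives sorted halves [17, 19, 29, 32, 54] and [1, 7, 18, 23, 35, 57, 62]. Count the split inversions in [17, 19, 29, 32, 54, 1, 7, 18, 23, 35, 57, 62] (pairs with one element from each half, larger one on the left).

18 split inversions

Count, for every r in R, how many entries of L exceed r:
r = 1: 17, 19, 29, 32, 54 → 5
r = 7: 17, 19, 29, 32, 54 → 5
r = 18: 19, 29, 32, 54 → 4
r = 23: 29, 32, 54 → 3
r = 35: 54 → 1
r = 57: none → 0
r = 62: none → 0
Cross-inversions: 5 + 5 + 4 + 3 + 1 + 0 + 0 = 18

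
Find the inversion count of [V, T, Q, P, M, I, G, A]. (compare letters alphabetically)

Sweep left to right; for each value list the smaller values that follow it:
V → T, Q, P, M, I, G, A → 7
T → Q, P, M, I, G, A → 6
Q → P, M, I, G, A → 5
P → M, I, G, A → 4
M → I, G, A → 3
I → G, A → 2
G → A → 1
A → none → 0
Sum: 7 + 6 + 5 + 4 + 3 + 2 + 1 + 0 = 28

28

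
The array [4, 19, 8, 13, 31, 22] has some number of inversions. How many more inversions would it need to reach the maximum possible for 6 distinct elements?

12

Maximum inversions for 6 distinct elements is C(6, 2) = 6·5/2 = 15.
Current inversions — for each element, count later smaller elements:
4: 0
19: 2
8: 0
13: 0
31: 1
22: 0
Current total: 0 + 2 + 0 + 0 + 1 + 0 = 3
Shortfall: 15 − 3 = 12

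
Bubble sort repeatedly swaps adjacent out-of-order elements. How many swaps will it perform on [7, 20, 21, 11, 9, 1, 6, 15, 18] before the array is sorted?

Minimum adjacent swaps = number of inversions (each swap of adjacent out-of-order elements removes one inversion and no swap can remove more).
Count inversions — for each element, later elements that are smaller:
7: 1, 6 → 2
20: 11, 9, 1, 6, 15, 18 → 6
21: 11, 9, 1, 6, 15, 18 → 6
11: 9, 1, 6 → 3
9: 1, 6 → 2
1: none → 0
6: none → 0
15: none → 0
18: none → 0
Total inversions: 2 + 6 + 6 + 3 + 2 + 0 + 0 + 0 + 0 = 19

19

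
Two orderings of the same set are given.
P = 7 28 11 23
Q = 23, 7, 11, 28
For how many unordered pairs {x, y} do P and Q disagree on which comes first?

4 disagreeing pairs

Assign each item its position (1..4) in the first ordering, then rewrite the second ordering as that position sequence:
positions: 7→1, 28→2, 11→3, 23→4
second ordering as positions: [4, 1, 3, 2]
Discordant pairs = inversions in this position sequence.
4: 1, 3, 2 → 3
1: 0
3: 2 → 1
2: 0
Total: 3 + 0 + 1 + 0 = 4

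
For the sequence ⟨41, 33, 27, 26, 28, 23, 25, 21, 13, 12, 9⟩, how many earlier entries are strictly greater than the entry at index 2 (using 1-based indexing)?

The element at index 2 is 33.
Elements before it: 41
Those larger than 33: 41

1 such element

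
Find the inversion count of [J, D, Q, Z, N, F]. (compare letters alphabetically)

Inversion pairs (indices are 0-based):
(0,1): J > D
(0,5): J > F
(2,4): Q > N
(2,5): Q > F
(3,4): Z > N
(3,5): Z > F
(4,5): N > F
That's 7 pairs.

7 inversions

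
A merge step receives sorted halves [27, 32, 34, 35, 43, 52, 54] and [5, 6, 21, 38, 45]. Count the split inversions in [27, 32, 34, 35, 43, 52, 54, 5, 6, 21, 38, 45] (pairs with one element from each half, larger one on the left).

Count, for every r in R, how many entries of L exceed r:
r = 5: 27, 32, 34, 35, 43, 52, 54 → 7
r = 6: 27, 32, 34, 35, 43, 52, 54 → 7
r = 21: 27, 32, 34, 35, 43, 52, 54 → 7
r = 38: 43, 52, 54 → 3
r = 45: 52, 54 → 2
Cross-inversions: 7 + 7 + 7 + 3 + 2 = 26

26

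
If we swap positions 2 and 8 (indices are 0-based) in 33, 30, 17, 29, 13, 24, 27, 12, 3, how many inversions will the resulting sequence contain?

Positions 2 and 8 hold 17 and 3; after swapping, the array is [33, 30, 3, 29, 13, 24, 27, 12, 17].
Count, for each position, how many later elements it exceeds:
33 → 30, 3, 29, 13, 24, 27, 12, 17 → 8
30 → 3, 29, 13, 24, 27, 12, 17 → 7
3 → none → 0
29 → 13, 24, 27, 12, 17 → 5
13 → 12 → 1
24 → 12, 17 → 2
27 → 12, 17 → 2
12 → none → 0
17 → none → 0
Sum: 8 + 7 + 0 + 5 + 1 + 2 + 2 + 0 + 0 = 25

25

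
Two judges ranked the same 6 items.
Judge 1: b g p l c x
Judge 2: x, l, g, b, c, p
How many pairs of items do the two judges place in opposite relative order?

10

Assign each item its position (1..6) in the first ordering, then rewrite the second ordering as that position sequence:
positions: b→1, g→2, p→3, l→4, c→5, x→6
second ordering as positions: [6, 4, 2, 1, 5, 3]
Discordant pairs = inversions in this position sequence.
6: 4, 2, 1, 5, 3 → 5
4: 2, 1, 3 → 3
2: 1 → 1
1: 0
5: 3 → 1
3: 0
Total: 5 + 3 + 1 + 0 + 1 + 0 = 10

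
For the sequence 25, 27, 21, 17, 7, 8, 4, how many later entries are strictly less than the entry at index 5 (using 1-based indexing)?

1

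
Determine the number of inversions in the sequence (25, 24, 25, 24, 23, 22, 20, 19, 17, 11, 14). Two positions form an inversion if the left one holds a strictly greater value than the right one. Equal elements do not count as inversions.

Count, for each position, how many later elements it exceeds:
25: 9
24: 7
25: 8
24: 7
23: 6
22: 5
20: 4
19: 3
17: 2
11: 0
14: 0
Sum: 9 + 7 + 8 + 7 + 6 + 5 + 4 + 3 + 2 + 0 + 0 = 51

51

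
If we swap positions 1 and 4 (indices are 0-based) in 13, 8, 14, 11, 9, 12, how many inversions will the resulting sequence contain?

Positions 1 and 4 hold 8 and 9; after swapping, the array is [13, 9, 14, 11, 8, 12].
Element-by-element contributions:
13: 4
9: 1
14: 3
11: 1
8: 0
12: 0
Sum: 4 + 1 + 3 + 1 + 0 + 0 = 9

Inversions: 9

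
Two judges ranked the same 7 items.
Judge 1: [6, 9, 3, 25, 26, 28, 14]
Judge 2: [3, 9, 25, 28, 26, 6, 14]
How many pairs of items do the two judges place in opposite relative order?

7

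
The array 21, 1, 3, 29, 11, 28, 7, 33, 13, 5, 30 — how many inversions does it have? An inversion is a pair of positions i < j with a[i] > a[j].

21

Sweep left to right; for each value list the smaller values that follow it:
21: 6
1: 0
3: 0
29: 5
11: 2
28: 3
7: 1
33: 3
13: 1
5: 0
30: 0
Sum: 6 + 0 + 0 + 5 + 2 + 3 + 1 + 3 + 1 + 0 + 0 = 21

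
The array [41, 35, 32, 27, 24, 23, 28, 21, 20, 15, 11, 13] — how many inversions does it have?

62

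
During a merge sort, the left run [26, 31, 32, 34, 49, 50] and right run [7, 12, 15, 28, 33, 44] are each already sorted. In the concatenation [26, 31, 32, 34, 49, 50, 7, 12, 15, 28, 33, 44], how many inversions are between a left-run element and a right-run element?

For each element r of the right run, count left-run elements greater than r:
r = 7: 26, 31, 32, 34, 49, 50 → 6
r = 12: 26, 31, 32, 34, 49, 50 → 6
r = 15: 26, 31, 32, 34, 49, 50 → 6
r = 28: 31, 32, 34, 49, 50 → 5
r = 33: 34, 49, 50 → 3
r = 44: 49, 50 → 2
Cross-inversions: 6 + 6 + 6 + 5 + 3 + 2 = 28

28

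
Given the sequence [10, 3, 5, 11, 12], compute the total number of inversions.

Listing every pair i<j with a[i]>a[j] (using 1-based positions):
(1,2): 10 > 3
(1,3): 10 > 5
That's 2 pairs.

2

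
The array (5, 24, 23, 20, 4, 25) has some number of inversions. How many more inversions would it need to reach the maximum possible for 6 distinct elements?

8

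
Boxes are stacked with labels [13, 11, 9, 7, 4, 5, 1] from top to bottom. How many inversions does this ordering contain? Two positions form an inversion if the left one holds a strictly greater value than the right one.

20

Sweep left to right; for each value list the smaller values that follow it:
13 → 11, 9, 7, 4, 5, 1 → 6
11 → 9, 7, 4, 5, 1 → 5
9 → 7, 4, 5, 1 → 4
7 → 4, 5, 1 → 3
4 → 1 → 1
5 → 1 → 1
1 → none → 0
Sum: 6 + 5 + 4 + 3 + 1 + 1 + 0 = 20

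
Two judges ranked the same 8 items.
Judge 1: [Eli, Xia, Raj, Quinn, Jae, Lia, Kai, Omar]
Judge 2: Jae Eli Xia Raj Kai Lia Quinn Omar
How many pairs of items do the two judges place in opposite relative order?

7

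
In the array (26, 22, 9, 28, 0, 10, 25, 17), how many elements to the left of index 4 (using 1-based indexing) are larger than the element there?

0

The element at index 4 is 28.
Elements before it: 26, 22, 9
None of them are larger than 28.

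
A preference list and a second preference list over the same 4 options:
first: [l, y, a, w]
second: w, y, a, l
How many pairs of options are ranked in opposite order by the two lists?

5 pairs

Assign each item its position (1..4) in the first ordering, then rewrite the second ordering as that position sequence:
positions: l→1, y→2, a→3, w→4
second ordering as positions: [4, 2, 3, 1]
Discordant pairs = inversions in this position sequence.
4: 2, 3, 1 → 3
2: 1 → 1
3: 1 → 1
1: 0
Total: 3 + 1 + 1 + 0 = 5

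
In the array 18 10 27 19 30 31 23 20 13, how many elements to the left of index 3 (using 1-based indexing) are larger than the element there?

0

The element at index 3 is 27.
Elements before it: 18, 10
None of them are larger than 27.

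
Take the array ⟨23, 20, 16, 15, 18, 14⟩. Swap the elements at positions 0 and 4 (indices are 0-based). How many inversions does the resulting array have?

Positions 0 and 4 hold 23 and 18; after swapping, the array is [18, 20, 16, 15, 23, 14].
Sweep left to right; for each value list the smaller values that follow it:
18: 3
20: 3
16: 2
15: 1
23: 1
14: 0
Sum: 3 + 3 + 2 + 1 + 1 + 0 = 10

10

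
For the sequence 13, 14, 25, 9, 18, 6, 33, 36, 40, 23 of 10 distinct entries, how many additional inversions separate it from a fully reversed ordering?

32 inversions short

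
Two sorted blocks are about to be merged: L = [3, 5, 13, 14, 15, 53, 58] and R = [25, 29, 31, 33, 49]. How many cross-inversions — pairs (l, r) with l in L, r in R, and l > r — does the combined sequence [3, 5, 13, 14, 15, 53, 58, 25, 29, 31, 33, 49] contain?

Count, for every r in R, how many entries of L exceed r:
r = 25: 53, 58 → 2
r = 29: 53, 58 → 2
r = 31: 53, 58 → 2
r = 33: 53, 58 → 2
r = 49: 53, 58 → 2
Cross-inversions: 2 + 2 + 2 + 2 + 2 = 10

10 cross-inversions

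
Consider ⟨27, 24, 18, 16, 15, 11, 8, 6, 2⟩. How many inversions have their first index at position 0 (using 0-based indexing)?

The element at index 0 is 27.
Elements after it: 24, 18, 16, 15, 11, 8, 6, 2
Those smaller than 27: 24, 18, 16, 15, 11, 8, 6, 2

8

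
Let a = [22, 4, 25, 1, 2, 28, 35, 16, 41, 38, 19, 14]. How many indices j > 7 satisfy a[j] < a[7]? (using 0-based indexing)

1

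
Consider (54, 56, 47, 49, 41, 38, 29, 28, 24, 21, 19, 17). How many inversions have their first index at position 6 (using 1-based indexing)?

The element at index 6 is 38.
Elements after it: 29, 28, 24, 21, 19, 17
Those smaller than 38: 29, 28, 24, 21, 19, 17

6 such elements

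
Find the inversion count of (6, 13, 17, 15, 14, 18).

3

Element-by-element contributions:
6 → none → 0
13 → none → 0
17 → 15, 14 → 2
15 → 14 → 1
14 → none → 0
18 → none → 0
Sum: 0 + 0 + 2 + 1 + 0 + 0 = 3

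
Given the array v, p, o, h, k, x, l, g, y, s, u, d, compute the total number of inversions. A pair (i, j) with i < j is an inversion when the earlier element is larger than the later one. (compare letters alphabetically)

37 inversions

For each element, count later entries that are smaller:
v → p, o, h, k, l, g, s, u, d → 9
p → o, h, k, l, g, d → 6
o → h, k, l, g, d → 5
h → g, d → 2
k → g, d → 2
x → l, g, s, u, d → 5
l → g, d → 2
g → d → 1
y → s, u, d → 3
s → d → 1
u → d → 1
d → none → 0
Sum: 9 + 6 + 5 + 2 + 2 + 5 + 2 + 1 + 3 + 1 + 1 + 0 = 37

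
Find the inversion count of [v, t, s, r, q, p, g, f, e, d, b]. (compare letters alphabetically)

55 out-of-order pairs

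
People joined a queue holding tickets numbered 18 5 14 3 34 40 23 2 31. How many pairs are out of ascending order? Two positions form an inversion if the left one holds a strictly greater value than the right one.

For each element, count later entries that are smaller:
18 → 5, 14, 3, 2 → 4
5 → 3, 2 → 2
14 → 3, 2 → 2
3 → 2 → 1
34 → 23, 2, 31 → 3
40 → 23, 2, 31 → 3
23 → 2 → 1
2 → none → 0
31 → none → 0
Sum: 4 + 2 + 2 + 1 + 3 + 3 + 1 + 0 + 0 = 16

16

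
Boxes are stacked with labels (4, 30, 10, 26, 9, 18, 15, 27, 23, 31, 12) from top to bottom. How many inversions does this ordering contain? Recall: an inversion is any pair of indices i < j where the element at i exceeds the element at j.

There are 21 inversions.

Count, for each position, how many later elements it exceeds:
4: 0
30: 8
10: 1
26: 5
9: 0
18: 2
15: 1
27: 2
23: 1
31: 1
12: 0
Sum: 0 + 8 + 1 + 5 + 0 + 2 + 1 + 2 + 1 + 1 + 0 = 21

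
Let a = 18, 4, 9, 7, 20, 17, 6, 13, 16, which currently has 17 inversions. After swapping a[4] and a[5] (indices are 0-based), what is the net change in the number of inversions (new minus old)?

-1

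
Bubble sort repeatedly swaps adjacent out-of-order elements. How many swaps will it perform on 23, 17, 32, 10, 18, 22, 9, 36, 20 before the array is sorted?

The minimum number of adjacent swaps to sort an array equals its inversion count, since every such swap removes exactly one inversion.
Count inversions — for each element, later elements that are smaller:
23: 17, 10, 18, 22, 9, 20 → 6
17: 10, 9 → 2
32: 10, 18, 22, 9, 20 → 5
10: 9 → 1
18: 9 → 1
22: 9, 20 → 2
9: none → 0
36: 20 → 1
20: none → 0
Total inversions: 6 + 2 + 5 + 1 + 1 + 2 + 0 + 1 + 0 = 18

18 swaps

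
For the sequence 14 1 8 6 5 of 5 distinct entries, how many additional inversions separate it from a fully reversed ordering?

3

Maximum inversions for 5 distinct elements is C(5, 2) = 5·4/2 = 10.
Current inversions — for each element, count later smaller elements:
14: 4
1: 0
8: 2
6: 1
5: 0
Current total: 4 + 0 + 2 + 1 + 0 = 7
Shortfall: 10 − 7 = 3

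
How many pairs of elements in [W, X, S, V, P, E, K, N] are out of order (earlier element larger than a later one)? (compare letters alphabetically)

23 inversions

Element-by-element contributions:
W → S, V, P, E, K, N → 6
X → S, V, P, E, K, N → 6
S → P, E, K, N → 4
V → P, E, K, N → 4
P → E, K, N → 3
E → none → 0
K → none → 0
N → none → 0
Sum: 6 + 6 + 4 + 4 + 3 + 0 + 0 + 0 = 23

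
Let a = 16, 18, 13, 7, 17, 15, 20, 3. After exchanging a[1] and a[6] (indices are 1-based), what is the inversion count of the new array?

15

Positions 1 and 6 hold 16 and 15; after swapping, the array is [15, 18, 13, 7, 17, 16, 20, 3].
Count, for each position, how many later elements it exceeds:
15: 3
18: 5
13: 2
7: 1
17: 2
16: 1
20: 1
3: 0
Sum: 3 + 5 + 2 + 1 + 2 + 1 + 1 + 0 = 15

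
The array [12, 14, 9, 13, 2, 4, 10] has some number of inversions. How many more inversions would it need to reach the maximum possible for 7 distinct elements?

Maximum inversions for 7 distinct elements is C(7, 2) = 7·6/2 = 21.
Current inversions — for each element, count later smaller elements:
12: 4
14: 5
9: 2
13: 3
2: 0
4: 0
10: 0
Current total: 4 + 5 + 2 + 3 + 0 + 0 + 0 = 14
Shortfall: 21 − 14 = 7

7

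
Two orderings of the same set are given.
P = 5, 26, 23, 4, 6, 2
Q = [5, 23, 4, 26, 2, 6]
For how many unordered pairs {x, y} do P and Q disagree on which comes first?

3 disagreeing pairs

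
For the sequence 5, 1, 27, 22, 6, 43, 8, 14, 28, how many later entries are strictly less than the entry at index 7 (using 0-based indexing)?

The element at index 7 is 14.
Elements after it: 28
None of them are smaller than 14.

0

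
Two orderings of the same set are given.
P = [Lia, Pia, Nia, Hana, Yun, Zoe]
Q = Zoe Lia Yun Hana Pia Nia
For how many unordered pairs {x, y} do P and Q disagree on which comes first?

10

Assign each item its position (1..6) in the first ordering, then rewrite the second ordering as that position sequence:
positions: Lia→1, Pia→2, Nia→3, Hana→4, Yun→5, Zoe→6
second ordering as positions: [6, 1, 5, 4, 2, 3]
Discordant pairs = inversions in this position sequence.
6: 1, 5, 4, 2, 3 → 5
1: 0
5: 4, 2, 3 → 3
4: 2, 3 → 2
2: 0
3: 0
Total: 5 + 0 + 3 + 2 + 0 + 0 = 10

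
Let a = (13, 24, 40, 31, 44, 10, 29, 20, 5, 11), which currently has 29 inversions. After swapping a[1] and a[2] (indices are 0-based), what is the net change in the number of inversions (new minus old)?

+1

Positions 1 and 2 hold 24 and 40; after swapping, the array is [13, 40, 24, 31, 44, 10, 29, 20, 5, 11].
For each element, count later entries that are smaller:
13 → 10, 5, 11 → 3
40 → 24, 31, 10, 29, 20, 5, 11 → 7
24 → 10, 20, 5, 11 → 4
31 → 10, 29, 20, 5, 11 → 5
44 → 10, 29, 20, 5, 11 → 5
10 → 5 → 1
29 → 20, 5, 11 → 3
20 → 5, 11 → 2
5 → none → 0
11 → none → 0
Sum: 3 + 7 + 4 + 5 + 5 + 1 + 3 + 2 + 0 + 0 = 30
Change: 30 − 29 = +1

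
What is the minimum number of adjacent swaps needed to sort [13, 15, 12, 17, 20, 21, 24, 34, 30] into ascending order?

The minimum number of adjacent swaps to sort an array equals its inversion count, since every such swap removes exactly one inversion.
Count inversions — for each element, later elements that are smaller:
13: 12 → 1
15: 12 → 1
12: none → 0
17: none → 0
20: none → 0
21: none → 0
24: none → 0
34: 30 → 1
30: none → 0
Total inversions: 1 + 1 + 0 + 0 + 0 + 0 + 0 + 1 + 0 = 3

3 adjacent swaps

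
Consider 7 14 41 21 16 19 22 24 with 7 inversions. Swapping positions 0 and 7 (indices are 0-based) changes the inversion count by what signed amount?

+11

Positions 0 and 7 hold 7 and 24; after swapping, the array is [24, 14, 41, 21, 16, 19, 22, 7].
Count, for each position, how many later elements it exceeds:
24 → 14, 21, 16, 19, 22, 7 → 6
14 → 7 → 1
41 → 21, 16, 19, 22, 7 → 5
21 → 16, 19, 7 → 3
16 → 7 → 1
19 → 7 → 1
22 → 7 → 1
7 → none → 0
Sum: 6 + 1 + 5 + 3 + 1 + 1 + 1 + 0 = 18
Change: 18 − 7 = +11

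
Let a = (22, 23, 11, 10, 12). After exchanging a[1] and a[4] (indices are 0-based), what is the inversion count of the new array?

Positions 1 and 4 hold 23 and 12; after swapping, the array is [22, 12, 11, 10, 23].
Element-by-element contributions:
22 → 12, 11, 10 → 3
12 → 11, 10 → 2
11 → 10 → 1
10 → none → 0
23 → none → 0
Sum: 3 + 2 + 1 + 0 + 0 = 6

6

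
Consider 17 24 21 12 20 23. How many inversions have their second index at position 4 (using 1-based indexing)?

The element at index 4 is 12.
Elements before it: 17, 24, 21
Those larger than 12: 17, 24, 21

3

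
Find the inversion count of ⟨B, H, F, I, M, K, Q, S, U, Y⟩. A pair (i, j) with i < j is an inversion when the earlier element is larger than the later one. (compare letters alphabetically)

2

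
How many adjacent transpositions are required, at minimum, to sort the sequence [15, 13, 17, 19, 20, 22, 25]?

Swaps: 1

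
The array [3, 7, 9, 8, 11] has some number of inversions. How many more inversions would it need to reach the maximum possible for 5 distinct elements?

Maximum inversions for 5 distinct elements is C(5, 2) = 5·4/2 = 10.
Current inversions — for each element, count later smaller elements:
3: 0
7: 0
9: 1
8: 0
11: 0
Current total: 0 + 0 + 1 + 0 + 0 = 1
Shortfall: 10 − 1 = 9

9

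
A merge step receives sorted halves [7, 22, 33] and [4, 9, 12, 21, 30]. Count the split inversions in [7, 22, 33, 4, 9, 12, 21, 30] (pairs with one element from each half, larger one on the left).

10

For each element r of the right run, count left-run elements greater than r:
r = 4: 7, 22, 33 → 3
r = 9: 22, 33 → 2
r = 12: 22, 33 → 2
r = 21: 22, 33 → 2
r = 30: 33 → 1
Cross-inversions: 3 + 2 + 2 + 2 + 1 = 10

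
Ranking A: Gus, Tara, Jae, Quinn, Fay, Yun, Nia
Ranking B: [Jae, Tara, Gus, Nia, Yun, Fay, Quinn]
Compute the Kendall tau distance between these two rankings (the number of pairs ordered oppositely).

9 discordant pairs

Assign each item its position (1..7) in the first ordering, then rewrite the second ordering as that position sequence:
positions: Gus→1, Tara→2, Jae→3, Quinn→4, Fay→5, Yun→6, Nia→7
second ordering as positions: [3, 2, 1, 7, 6, 5, 4]
Discordant pairs = inversions in this position sequence.
3: 2, 1 → 2
2: 1 → 1
1: 0
7: 6, 5, 4 → 3
6: 5, 4 → 2
5: 4 → 1
4: 0
Total: 2 + 1 + 0 + 3 + 2 + 1 + 0 = 9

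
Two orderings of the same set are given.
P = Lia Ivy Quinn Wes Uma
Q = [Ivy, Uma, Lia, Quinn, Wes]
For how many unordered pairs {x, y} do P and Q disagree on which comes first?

There are 4 disagreeing pairs.

Assign each item its position (1..5) in the first ordering, then rewrite the second ordering as that position sequence:
positions: Lia→1, Ivy→2, Quinn→3, Wes→4, Uma→5
second ordering as positions: [2, 5, 1, 3, 4]
Discordant pairs = inversions in this position sequence.
2: 1 → 1
5: 1, 3, 4 → 3
1: 0
3: 0
4: 0
Total: 1 + 3 + 0 + 0 + 0 = 4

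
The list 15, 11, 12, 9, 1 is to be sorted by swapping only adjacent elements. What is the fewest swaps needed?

The minimum number of adjacent swaps to sort an array equals its inversion count, since every such swap removes exactly one inversion.
Count inversions — for each element, later elements that are smaller:
15: 11, 12, 9, 1 → 4
11: 9, 1 → 2
12: 9, 1 → 2
9: 1 → 1
1: none → 0
Total inversions: 4 + 2 + 2 + 1 + 0 = 9

9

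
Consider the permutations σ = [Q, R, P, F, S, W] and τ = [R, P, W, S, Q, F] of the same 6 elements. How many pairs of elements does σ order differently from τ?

7

Assign each item its position (1..6) in the first ordering, then rewrite the second ordering as that position sequence:
positions: Q→1, R→2, P→3, F→4, S→5, W→6
second ordering as positions: [2, 3, 6, 5, 1, 4]
Discordant pairs = inversions in this position sequence.
2: 1 → 1
3: 1 → 1
6: 5, 1, 4 → 3
5: 1, 4 → 2
1: 0
4: 0
Total: 1 + 1 + 3 + 2 + 0 + 0 = 7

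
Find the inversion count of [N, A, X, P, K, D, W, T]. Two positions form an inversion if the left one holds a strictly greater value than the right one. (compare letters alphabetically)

Element-by-element contributions:
N → A, K, D → 3
A → none → 0
X → P, K, D, W, T → 5
P → K, D → 2
K → D → 1
D → none → 0
W → T → 1
T → none → 0
Sum: 3 + 0 + 5 + 2 + 1 + 0 + 1 + 0 = 12

12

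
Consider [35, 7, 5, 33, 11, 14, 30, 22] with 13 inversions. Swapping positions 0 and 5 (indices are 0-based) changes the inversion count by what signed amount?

-3

Positions 0 and 5 hold 35 and 14; after swapping, the array is [14, 7, 5, 33, 11, 35, 30, 22].
Count, for each position, how many later elements it exceeds:
14: 3
7: 1
5: 0
33: 3
11: 0
35: 2
30: 1
22: 0
Sum: 3 + 1 + 0 + 3 + 0 + 2 + 1 + 0 = 10
Change: 10 − 13 = -3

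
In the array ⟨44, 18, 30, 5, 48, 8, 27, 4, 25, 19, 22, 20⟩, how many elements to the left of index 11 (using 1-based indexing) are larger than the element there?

5

The element at index 11 is 22.
Elements before it: 44, 18, 30, 5, 48, 8, 27, 4, 25, 19
Those larger than 22: 44, 30, 48, 27, 25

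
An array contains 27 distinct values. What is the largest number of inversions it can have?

The maximum occurs when the array is in strictly decreasing order: every one of the C(27, 2) pairs is inverted.
C(27, 2) = 27·26/2 = 351

351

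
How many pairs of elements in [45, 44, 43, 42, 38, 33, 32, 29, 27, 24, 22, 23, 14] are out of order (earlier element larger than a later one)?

77 inversions

Sweep left to right; for each value list the smaller values that follow it:
45 → 44, 43, 42, 38, 33, 32, 29, 27, 24, 22, 23, 14 → 12
44 → 43, 42, 38, 33, 32, 29, 27, 24, 22, 23, 14 → 11
43 → 42, 38, 33, 32, 29, 27, 24, 22, 23, 14 → 10
42 → 38, 33, 32, 29, 27, 24, 22, 23, 14 → 9
38 → 33, 32, 29, 27, 24, 22, 23, 14 → 8
33 → 32, 29, 27, 24, 22, 23, 14 → 7
32 → 29, 27, 24, 22, 23, 14 → 6
29 → 27, 24, 22, 23, 14 → 5
27 → 24, 22, 23, 14 → 4
24 → 22, 23, 14 → 3
22 → 14 → 1
23 → 14 → 1
14 → none → 0
Sum: 12 + 11 + 10 + 9 + 8 + 7 + 6 + 5 + 4 + 3 + 1 + 1 + 0 = 77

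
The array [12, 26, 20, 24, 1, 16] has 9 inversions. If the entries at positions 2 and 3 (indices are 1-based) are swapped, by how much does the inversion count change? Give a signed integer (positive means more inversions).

-1

Positions 2 and 3 hold 26 and 20; after swapping, the array is [12, 20, 26, 24, 1, 16].
For each element, count later entries that are smaller:
12 → 1 → 1
20 → 1, 16 → 2
26 → 24, 1, 16 → 3
24 → 1, 16 → 2
1 → none → 0
16 → none → 0
Sum: 1 + 2 + 3 + 2 + 0 + 0 = 8
Change: 8 − 9 = -1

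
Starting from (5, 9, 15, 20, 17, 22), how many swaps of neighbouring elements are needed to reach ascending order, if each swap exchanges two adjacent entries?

1 adjacent swap

Minimum adjacent swaps = number of inversions (each swap of adjacent out-of-order elements removes one inversion and no swap can remove more).
Count inversions — for each element, later elements that are smaller:
5: none → 0
9: none → 0
15: none → 0
20: 17 → 1
17: none → 0
22: none → 0
Total inversions: 0 + 0 + 0 + 1 + 0 + 0 = 1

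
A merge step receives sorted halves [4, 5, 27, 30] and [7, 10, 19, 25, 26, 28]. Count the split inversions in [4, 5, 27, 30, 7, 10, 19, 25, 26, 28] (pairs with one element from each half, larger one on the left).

There are 11 cross-inversions.

Take each right-half value and tally the left-half values above it:
r = 7: 27, 30 → 2
r = 10: 27, 30 → 2
r = 19: 27, 30 → 2
r = 25: 27, 30 → 2
r = 26: 27, 30 → 2
r = 28: 30 → 1
Cross-inversions: 2 + 2 + 2 + 2 + 2 + 1 = 11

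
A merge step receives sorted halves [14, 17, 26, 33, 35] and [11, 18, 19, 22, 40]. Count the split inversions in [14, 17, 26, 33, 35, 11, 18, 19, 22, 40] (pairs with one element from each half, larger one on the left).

Cross-inversions: 14

Count, for every r in R, how many entries of L exceed r:
r = 11: 14, 17, 26, 33, 35 → 5
r = 18: 26, 33, 35 → 3
r = 19: 26, 33, 35 → 3
r = 22: 26, 33, 35 → 3
r = 40: none → 0
Cross-inversions: 5 + 3 + 3 + 3 + 0 = 14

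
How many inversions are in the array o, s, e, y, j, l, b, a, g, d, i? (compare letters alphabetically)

38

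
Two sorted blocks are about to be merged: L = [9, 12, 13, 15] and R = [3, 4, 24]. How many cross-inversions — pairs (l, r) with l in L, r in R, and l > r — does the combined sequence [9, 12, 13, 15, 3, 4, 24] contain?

8

Count, for every r in R, how many entries of L exceed r:
r = 3: 9, 12, 13, 15 → 4
r = 4: 9, 12, 13, 15 → 4
r = 24: none → 0
Cross-inversions: 4 + 4 + 0 = 8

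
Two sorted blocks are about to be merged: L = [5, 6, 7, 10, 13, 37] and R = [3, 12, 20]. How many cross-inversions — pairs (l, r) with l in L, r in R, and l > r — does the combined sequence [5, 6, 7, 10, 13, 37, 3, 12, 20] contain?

9

Take each right-half value and tally the left-half values above it:
r = 3: 5, 6, 7, 10, 13, 37 → 6
r = 12: 13, 37 → 2
r = 20: 37 → 1
Cross-inversions: 6 + 2 + 1 = 9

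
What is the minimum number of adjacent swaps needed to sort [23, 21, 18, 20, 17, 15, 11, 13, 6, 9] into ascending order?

The minimum number of adjacent swaps to sort an array equals its inversion count, since every such swap removes exactly one inversion.
Count inversions — for each element, later elements that are smaller:
23: 21, 18, 20, 17, 15, 11, 13, 6, 9 → 9
21: 18, 20, 17, 15, 11, 13, 6, 9 → 8
18: 17, 15, 11, 13, 6, 9 → 6
20: 17, 15, 11, 13, 6, 9 → 6
17: 15, 11, 13, 6, 9 → 5
15: 11, 13, 6, 9 → 4
11: 6, 9 → 2
13: 6, 9 → 2
6: none → 0
9: none → 0
Total inversions: 9 + 8 + 6 + 6 + 5 + 4 + 2 + 2 + 0 + 0 = 42

42 adjacent swaps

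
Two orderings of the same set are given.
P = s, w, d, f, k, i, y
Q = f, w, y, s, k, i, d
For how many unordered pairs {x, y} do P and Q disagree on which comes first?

Disagreeing pairs: 10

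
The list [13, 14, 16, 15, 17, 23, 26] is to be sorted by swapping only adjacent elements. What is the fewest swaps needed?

Adjacent swaps: 1

Each adjacent swap fixes exactly one inversion, so the minimum swap count equals the number of inversions.
Count inversions — for each element, later elements that are smaller:
13: none → 0
14: none → 0
16: 15 → 1
15: none → 0
17: none → 0
23: none → 0
26: none → 0
Total inversions: 0 + 0 + 1 + 0 + 0 + 0 + 0 = 1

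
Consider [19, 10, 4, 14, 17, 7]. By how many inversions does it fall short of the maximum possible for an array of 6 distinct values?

6

Maximum inversions for 6 distinct elements is C(6, 2) = 6·5/2 = 15.
Current inversions — for each element, count later smaller elements:
19: 5
10: 2
4: 0
14: 1
17: 1
7: 0
Current total: 5 + 2 + 0 + 1 + 1 + 0 = 9
Shortfall: 15 − 9 = 6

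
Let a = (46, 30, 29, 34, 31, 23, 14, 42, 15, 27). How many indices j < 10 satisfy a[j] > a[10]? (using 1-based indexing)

The element at index 10 is 27.
Elements before it: 46, 30, 29, 34, 31, 23, 14, 42, 15
Those larger than 27: 46, 30, 29, 34, 31, 42

6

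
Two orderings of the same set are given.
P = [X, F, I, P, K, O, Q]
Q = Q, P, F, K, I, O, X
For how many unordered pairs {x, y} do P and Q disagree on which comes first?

There are 14 disagreeing pairs.

Assign each item its position (1..7) in the first ordering, then rewrite the second ordering as that position sequence:
positions: X→1, F→2, I→3, P→4, K→5, O→6, Q→7
second ordering as positions: [7, 4, 2, 5, 3, 6, 1]
Discordant pairs = inversions in this position sequence.
7: 4, 2, 5, 3, 6, 1 → 6
4: 2, 3, 1 → 3
2: 1 → 1
5: 3, 1 → 2
3: 1 → 1
6: 1 → 1
1: 0
Total: 6 + 3 + 1 + 2 + 1 + 1 + 0 = 14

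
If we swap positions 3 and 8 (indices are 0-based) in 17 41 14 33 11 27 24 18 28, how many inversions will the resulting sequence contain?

17 inversions

Positions 3 and 8 hold 33 and 28; after swapping, the array is [17, 41, 14, 28, 11, 27, 24, 18, 33].
Count, for each position, how many later elements it exceeds:
17: 2
41: 7
14: 1
28: 4
11: 0
27: 2
24: 1
18: 0
33: 0
Sum: 2 + 7 + 1 + 4 + 0 + 2 + 1 + 0 + 0 = 17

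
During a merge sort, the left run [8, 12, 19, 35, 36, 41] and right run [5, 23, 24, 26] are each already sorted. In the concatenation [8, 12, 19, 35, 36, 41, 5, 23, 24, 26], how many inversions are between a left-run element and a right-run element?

For each element r of the right run, count left-run elements greater than r:
r = 5: 8, 12, 19, 35, 36, 41 → 6
r = 23: 35, 36, 41 → 3
r = 24: 35, 36, 41 → 3
r = 26: 35, 36, 41 → 3
Cross-inversions: 6 + 3 + 3 + 3 = 15

15 split inversions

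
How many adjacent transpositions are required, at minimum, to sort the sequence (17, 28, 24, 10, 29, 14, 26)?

The minimum number of adjacent swaps to sort an array equals its inversion count, since every such swap removes exactly one inversion.
Count inversions — for each element, later elements that are smaller:
17: 10, 14 → 2
28: 24, 10, 14, 26 → 4
24: 10, 14 → 2
10: none → 0
29: 14, 26 → 2
14: none → 0
26: none → 0
Total inversions: 2 + 4 + 2 + 0 + 2 + 0 + 0 = 10

10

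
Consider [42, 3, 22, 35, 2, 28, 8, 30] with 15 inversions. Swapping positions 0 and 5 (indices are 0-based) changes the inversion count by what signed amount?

-3

Positions 0 and 5 hold 42 and 28; after swapping, the array is [28, 3, 22, 35, 2, 42, 8, 30].
Count, for each position, how many later elements it exceeds:
28 → 3, 22, 2, 8 → 4
3 → 2 → 1
22 → 2, 8 → 2
35 → 2, 8, 30 → 3
2 → none → 0
42 → 8, 30 → 2
8 → none → 0
30 → none → 0
Sum: 4 + 1 + 2 + 3 + 0 + 2 + 0 + 0 = 12
Change: 12 − 15 = -3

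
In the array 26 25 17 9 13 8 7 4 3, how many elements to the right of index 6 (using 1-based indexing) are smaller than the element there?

The element at index 6 is 8.
Elements after it: 7, 4, 3
Those smaller than 8: 7, 4, 3

3 such elements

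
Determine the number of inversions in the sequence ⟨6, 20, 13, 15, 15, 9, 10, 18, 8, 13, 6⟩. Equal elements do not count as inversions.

Out-of-order pairs: 32

Element-by-element contributions:
6 → none → 0
20 → 13, 15, 15, 9, 10, 18, 8, 13, 6 → 9
13 → 9, 10, 8, 6 → 4
15 → 9, 10, 8, 13, 6 → 5
15 → 9, 10, 8, 13, 6 → 5
9 → 8, 6 → 2
10 → 8, 6 → 2
18 → 8, 13, 6 → 3
8 → 6 → 1
13 → 6 → 1
6 → none → 0
Sum: 0 + 9 + 4 + 5 + 5 + 2 + 2 + 3 + 1 + 1 + 0 = 32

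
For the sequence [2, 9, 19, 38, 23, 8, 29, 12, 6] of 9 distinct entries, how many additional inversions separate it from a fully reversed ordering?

19

Maximum inversions for 9 distinct elements is C(9, 2) = 9·8/2 = 36.
Current inversions — for each element, count later smaller elements:
2: 0
9: 2
19: 3
38: 5
23: 3
8: 1
29: 2
12: 1
6: 0
Current total: 0 + 2 + 3 + 5 + 3 + 1 + 2 + 1 + 0 = 17
Shortfall: 36 − 17 = 19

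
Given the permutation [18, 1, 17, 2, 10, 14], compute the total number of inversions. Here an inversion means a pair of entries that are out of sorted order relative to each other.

8 out-of-order pairs

Count, for each position, how many later elements it exceeds:
18: 5
1: 0
17: 3
2: 0
10: 0
14: 0
Sum: 5 + 0 + 3 + 0 + 0 + 0 = 8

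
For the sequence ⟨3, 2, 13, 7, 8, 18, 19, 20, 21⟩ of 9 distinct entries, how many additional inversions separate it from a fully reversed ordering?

33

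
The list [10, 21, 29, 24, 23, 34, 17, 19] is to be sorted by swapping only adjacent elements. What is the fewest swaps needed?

The minimum number of adjacent swaps to sort an array equals its inversion count, since every such swap removes exactly one inversion.
Count inversions — for each element, later elements that are smaller:
10: none → 0
21: 17, 19 → 2
29: 24, 23, 17, 19 → 4
24: 23, 17, 19 → 3
23: 17, 19 → 2
34: 17, 19 → 2
17: none → 0
19: none → 0
Total inversions: 0 + 2 + 4 + 3 + 2 + 2 + 0 + 0 = 13

Swaps: 13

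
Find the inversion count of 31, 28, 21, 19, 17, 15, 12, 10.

For each element, count later entries that are smaller:
31 → 28, 21, 19, 17, 15, 12, 10 → 7
28 → 21, 19, 17, 15, 12, 10 → 6
21 → 19, 17, 15, 12, 10 → 5
19 → 17, 15, 12, 10 → 4
17 → 15, 12, 10 → 3
15 → 12, 10 → 2
12 → 10 → 1
10 → none → 0
Sum: 7 + 6 + 5 + 4 + 3 + 2 + 1 + 0 = 28

Out-of-order pairs: 28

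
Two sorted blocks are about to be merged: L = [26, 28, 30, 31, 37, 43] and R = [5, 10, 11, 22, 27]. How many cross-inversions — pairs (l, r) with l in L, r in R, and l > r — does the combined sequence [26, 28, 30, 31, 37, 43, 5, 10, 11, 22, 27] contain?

Take each right-half value and tally the left-half values above it:
r = 5: 26, 28, 30, 31, 37, 43 → 6
r = 10: 26, 28, 30, 31, 37, 43 → 6
r = 11: 26, 28, 30, 31, 37, 43 → 6
r = 22: 26, 28, 30, 31, 37, 43 → 6
r = 27: 28, 30, 31, 37, 43 → 5
Cross-inversions: 6 + 6 + 6 + 6 + 5 = 29

29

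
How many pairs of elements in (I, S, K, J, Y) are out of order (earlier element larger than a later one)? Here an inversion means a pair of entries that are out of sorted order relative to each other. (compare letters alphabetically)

There are 3 inversions.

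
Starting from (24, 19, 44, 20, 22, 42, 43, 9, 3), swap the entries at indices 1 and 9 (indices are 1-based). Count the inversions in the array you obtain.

13

Positions 1 and 9 hold 24 and 3; after swapping, the array is [3, 19, 44, 20, 22, 42, 43, 9, 24].
Sweep left to right; for each value list the smaller values that follow it:
3: 0
19: 1
44: 6
20: 1
22: 1
42: 2
43: 2
9: 0
24: 0
Sum: 0 + 1 + 6 + 1 + 1 + 2 + 2 + 0 + 0 = 13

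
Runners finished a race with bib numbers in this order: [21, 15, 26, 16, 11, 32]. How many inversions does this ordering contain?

7

Sweep left to right; for each value list the smaller values that follow it:
21 → 15, 16, 11 → 3
15 → 11 → 1
26 → 16, 11 → 2
16 → 11 → 1
11 → none → 0
32 → none → 0
Sum: 3 + 1 + 2 + 1 + 0 + 0 = 7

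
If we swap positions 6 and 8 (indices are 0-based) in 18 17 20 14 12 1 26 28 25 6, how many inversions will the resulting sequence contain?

22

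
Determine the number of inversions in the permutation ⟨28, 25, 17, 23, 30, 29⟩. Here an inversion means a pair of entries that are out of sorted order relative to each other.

Out-of-order pairs: 6

Count, for each position, how many later elements it exceeds:
28: 3
25: 2
17: 0
23: 0
30: 1
29: 0
Sum: 3 + 2 + 0 + 0 + 1 + 0 = 6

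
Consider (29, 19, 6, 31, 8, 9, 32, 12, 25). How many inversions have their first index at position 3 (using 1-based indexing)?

0

The element at index 3 is 6.
Elements after it: 31, 8, 9, 32, 12, 25
None of them are smaller than 6.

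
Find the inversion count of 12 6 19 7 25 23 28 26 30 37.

Out-of-order pairs: 5

Count, for each position, how many later elements it exceeds:
12: 2
6: 0
19: 1
7: 0
25: 1
23: 0
28: 1
26: 0
30: 0
37: 0
Sum: 2 + 0 + 1 + 0 + 1 + 0 + 1 + 0 + 0 + 0 = 5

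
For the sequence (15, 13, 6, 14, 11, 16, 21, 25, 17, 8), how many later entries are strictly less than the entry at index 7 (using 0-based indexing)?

2 such elements

The element at index 7 is 25.
Elements after it: 17, 8
Those smaller than 25: 17, 8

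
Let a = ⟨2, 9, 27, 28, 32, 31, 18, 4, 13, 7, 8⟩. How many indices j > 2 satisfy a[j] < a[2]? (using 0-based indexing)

5

The element at index 2 is 27.
Elements after it: 28, 32, 31, 18, 4, 13, 7, 8
Those smaller than 27: 18, 4, 13, 7, 8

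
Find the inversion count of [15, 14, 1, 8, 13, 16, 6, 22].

12 inversions

For each element, count later entries that are smaller:
15 → 14, 1, 8, 13, 6 → 5
14 → 1, 8, 13, 6 → 4
1 → none → 0
8 → 6 → 1
13 → 6 → 1
16 → 6 → 1
6 → none → 0
22 → none → 0
Sum: 5 + 4 + 0 + 1 + 1 + 1 + 0 + 0 = 12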